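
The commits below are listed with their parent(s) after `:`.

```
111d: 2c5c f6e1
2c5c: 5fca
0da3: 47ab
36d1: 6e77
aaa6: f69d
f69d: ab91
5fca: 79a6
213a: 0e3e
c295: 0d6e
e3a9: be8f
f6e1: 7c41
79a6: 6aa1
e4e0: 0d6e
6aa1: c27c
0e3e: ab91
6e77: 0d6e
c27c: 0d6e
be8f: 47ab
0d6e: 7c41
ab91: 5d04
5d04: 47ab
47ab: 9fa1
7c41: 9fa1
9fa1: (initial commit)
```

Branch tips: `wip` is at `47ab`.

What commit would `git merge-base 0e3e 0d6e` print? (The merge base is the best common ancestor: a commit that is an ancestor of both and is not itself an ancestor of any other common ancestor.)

Ancestors of 0e3e: {0e3e, 47ab, 5d04, 9fa1, ab91}.
Ancestors of 0d6e: {0d6e, 7c41, 9fa1}.
Common ancestors: {9fa1}.
The only common ancestor is 9fa1, so it is the merge base.

9fa1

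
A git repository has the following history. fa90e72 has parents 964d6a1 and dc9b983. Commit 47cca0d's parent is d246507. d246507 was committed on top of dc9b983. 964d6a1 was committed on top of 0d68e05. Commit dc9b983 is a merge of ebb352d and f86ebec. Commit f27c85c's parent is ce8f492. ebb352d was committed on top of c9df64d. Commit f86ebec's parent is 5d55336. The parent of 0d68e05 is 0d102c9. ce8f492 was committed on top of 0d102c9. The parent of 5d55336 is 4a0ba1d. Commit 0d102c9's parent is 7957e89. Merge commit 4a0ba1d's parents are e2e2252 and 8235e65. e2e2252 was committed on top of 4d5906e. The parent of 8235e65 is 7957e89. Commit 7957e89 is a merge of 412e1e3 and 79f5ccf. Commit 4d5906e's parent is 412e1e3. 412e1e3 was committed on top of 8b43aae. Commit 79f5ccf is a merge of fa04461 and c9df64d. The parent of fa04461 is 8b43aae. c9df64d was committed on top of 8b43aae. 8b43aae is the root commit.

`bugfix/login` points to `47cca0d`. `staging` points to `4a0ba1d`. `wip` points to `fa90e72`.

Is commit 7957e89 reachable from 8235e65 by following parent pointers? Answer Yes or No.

Yes

Ancestors of 8235e65 (commits reachable by following parents): {412e1e3, 7957e89, 79f5ccf, 8235e65, 8b43aae, c9df64d, fa04461}.
7957e89 is in that set, so it is an ancestor of 8235e65.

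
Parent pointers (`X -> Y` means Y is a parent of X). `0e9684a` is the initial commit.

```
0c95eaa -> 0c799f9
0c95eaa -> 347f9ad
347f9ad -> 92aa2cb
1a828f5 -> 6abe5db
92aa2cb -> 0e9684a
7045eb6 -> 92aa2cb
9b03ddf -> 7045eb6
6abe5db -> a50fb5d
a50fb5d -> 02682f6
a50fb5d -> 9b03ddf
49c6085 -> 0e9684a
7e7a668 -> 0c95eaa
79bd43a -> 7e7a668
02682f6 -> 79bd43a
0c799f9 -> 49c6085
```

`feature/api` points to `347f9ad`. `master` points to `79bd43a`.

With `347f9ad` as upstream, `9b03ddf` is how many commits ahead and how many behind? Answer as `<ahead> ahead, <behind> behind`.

2 ahead, 1 behind

Reachable from 9b03ddf: {0e9684a, 7045eb6, 92aa2cb, 9b03ddf}.
Reachable from 347f9ad: {0e9684a, 347f9ad, 92aa2cb}.
Only in 9b03ddf's history (ahead): {7045eb6, 9b03ddf} — 2.
Only in 347f9ad's history (behind): {347f9ad} — 1.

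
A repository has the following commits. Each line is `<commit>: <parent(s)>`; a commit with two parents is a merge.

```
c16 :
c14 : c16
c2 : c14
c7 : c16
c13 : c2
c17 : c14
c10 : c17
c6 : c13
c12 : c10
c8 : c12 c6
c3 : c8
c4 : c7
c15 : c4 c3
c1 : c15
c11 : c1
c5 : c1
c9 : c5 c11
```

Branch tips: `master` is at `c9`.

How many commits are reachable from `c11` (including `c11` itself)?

Walking parent pointers from c11: reachable set = {c1, c10, c11, c12, c13, c14, c15, c16, c17, c2, c3, c4, c6, c7, c8}.
That is 15 commits.

15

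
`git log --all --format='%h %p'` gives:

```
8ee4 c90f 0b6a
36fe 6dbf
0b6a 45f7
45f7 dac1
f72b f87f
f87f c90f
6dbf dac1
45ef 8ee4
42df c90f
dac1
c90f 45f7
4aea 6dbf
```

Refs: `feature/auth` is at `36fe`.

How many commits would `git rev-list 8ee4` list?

Walking parent pointers from 8ee4: reachable set = {0b6a, 45f7, 8ee4, c90f, dac1}.
That is 5 commits.

5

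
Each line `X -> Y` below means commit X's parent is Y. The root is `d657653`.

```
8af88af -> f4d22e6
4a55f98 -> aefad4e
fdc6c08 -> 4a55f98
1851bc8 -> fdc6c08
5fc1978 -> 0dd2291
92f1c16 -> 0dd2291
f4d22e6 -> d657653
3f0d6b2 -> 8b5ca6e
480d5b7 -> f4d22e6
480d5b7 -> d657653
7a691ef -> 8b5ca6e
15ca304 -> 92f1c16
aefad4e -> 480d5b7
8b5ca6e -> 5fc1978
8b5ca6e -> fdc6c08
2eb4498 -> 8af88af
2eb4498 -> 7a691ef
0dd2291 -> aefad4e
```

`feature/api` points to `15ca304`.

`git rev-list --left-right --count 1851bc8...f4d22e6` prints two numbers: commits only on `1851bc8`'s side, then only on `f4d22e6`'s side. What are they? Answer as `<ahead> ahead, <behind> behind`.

5 ahead, 0 behind

Reachable from 1851bc8: {1851bc8, 480d5b7, 4a55f98, aefad4e, d657653, f4d22e6, fdc6c08}.
Reachable from f4d22e6: {d657653, f4d22e6}.
Only in 1851bc8's history (ahead): {1851bc8, 480d5b7, 4a55f98, aefad4e, fdc6c08} — 5.
Only in f4d22e6's history (behind): {} — 0.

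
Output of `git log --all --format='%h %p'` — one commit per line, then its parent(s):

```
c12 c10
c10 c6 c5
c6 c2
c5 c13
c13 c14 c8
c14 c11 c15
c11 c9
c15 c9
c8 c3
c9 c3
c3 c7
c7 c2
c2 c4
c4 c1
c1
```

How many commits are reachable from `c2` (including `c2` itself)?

Walking parent pointers from c2: reachable set = {c1, c2, c4}.
That is 3 commits.

3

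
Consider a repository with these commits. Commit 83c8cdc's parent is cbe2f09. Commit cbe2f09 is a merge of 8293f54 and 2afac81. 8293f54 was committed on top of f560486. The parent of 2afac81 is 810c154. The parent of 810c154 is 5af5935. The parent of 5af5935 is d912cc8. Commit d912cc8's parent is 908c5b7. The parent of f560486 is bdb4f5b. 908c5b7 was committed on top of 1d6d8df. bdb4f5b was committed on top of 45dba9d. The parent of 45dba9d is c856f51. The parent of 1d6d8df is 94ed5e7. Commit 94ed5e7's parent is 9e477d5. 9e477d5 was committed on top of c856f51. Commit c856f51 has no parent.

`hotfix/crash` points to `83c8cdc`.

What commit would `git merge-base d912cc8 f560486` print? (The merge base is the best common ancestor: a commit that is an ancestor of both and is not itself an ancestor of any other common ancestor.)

Ancestors of d912cc8: {1d6d8df, 908c5b7, 94ed5e7, 9e477d5, c856f51, d912cc8}.
Ancestors of f560486: {45dba9d, bdb4f5b, c856f51, f560486}.
Common ancestors: {c856f51}.
The only common ancestor is c856f51, so it is the merge base.

c856f51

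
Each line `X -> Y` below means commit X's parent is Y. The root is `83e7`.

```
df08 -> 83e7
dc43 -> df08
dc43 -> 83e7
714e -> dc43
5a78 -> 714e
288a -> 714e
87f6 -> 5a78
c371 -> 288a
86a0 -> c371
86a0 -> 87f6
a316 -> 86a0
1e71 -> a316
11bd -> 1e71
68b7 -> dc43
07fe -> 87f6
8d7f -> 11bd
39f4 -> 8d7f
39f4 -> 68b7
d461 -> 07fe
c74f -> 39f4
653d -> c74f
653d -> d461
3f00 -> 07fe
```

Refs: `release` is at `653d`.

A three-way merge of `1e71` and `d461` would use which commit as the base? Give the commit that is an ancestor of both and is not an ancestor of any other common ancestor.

87f6

Ancestors of 1e71: {1e71, 288a, 5a78, 714e, 83e7, 86a0, 87f6, a316, c371, dc43, df08}.
Ancestors of d461: {07fe, 5a78, 714e, 83e7, 87f6, d461, dc43, df08}.
Common ancestors: {5a78, 714e, 83e7, 87f6, dc43, df08}.
Among these, 87f6 is not an ancestor of any other common ancestor — it is the merge base.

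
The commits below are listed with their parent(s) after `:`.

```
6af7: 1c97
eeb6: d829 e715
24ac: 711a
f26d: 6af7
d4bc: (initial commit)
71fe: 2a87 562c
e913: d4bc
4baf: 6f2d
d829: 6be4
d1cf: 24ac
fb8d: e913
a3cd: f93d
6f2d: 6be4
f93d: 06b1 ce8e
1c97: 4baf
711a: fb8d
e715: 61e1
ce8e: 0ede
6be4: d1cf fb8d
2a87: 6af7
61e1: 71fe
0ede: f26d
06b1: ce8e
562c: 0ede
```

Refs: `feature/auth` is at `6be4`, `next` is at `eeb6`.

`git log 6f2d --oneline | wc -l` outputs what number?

Walking parent pointers from 6f2d: reachable set = {24ac, 6be4, 6f2d, 711a, d1cf, d4bc, e913, fb8d}.
That is 8 commits.

8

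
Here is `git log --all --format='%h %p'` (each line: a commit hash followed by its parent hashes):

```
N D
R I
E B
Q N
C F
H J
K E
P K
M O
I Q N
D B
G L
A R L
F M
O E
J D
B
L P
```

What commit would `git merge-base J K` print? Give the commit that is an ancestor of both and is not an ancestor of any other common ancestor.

Ancestors of J: {B, D, J}.
Ancestors of K: {B, E, K}.
Common ancestors: {B}.
The only common ancestor is B, so it is the merge base.

B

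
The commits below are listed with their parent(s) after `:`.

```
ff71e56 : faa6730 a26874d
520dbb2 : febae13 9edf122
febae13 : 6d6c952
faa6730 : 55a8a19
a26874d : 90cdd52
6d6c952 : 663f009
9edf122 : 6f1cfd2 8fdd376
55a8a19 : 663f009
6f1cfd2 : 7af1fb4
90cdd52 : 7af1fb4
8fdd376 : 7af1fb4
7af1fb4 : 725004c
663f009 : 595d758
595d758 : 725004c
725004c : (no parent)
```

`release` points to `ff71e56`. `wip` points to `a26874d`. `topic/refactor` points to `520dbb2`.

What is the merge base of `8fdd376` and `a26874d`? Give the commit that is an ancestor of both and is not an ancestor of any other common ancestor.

7af1fb4

Ancestors of 8fdd376: {725004c, 7af1fb4, 8fdd376}.
Ancestors of a26874d: {725004c, 7af1fb4, 90cdd52, a26874d}.
Common ancestors: {725004c, 7af1fb4}.
Among these, 7af1fb4 is not an ancestor of any other common ancestor — it is the merge base.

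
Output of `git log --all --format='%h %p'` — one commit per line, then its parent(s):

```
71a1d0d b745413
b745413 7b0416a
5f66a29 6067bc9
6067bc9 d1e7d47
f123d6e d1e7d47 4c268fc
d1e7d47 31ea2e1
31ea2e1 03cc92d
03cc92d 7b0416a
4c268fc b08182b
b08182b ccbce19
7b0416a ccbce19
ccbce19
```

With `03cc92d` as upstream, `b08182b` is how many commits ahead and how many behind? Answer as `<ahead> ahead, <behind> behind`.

Reachable from b08182b: {b08182b, ccbce19}.
Reachable from 03cc92d: {03cc92d, 7b0416a, ccbce19}.
Only in b08182b's history (ahead): {b08182b} — 1.
Only in 03cc92d's history (behind): {03cc92d, 7b0416a} — 2.

1 ahead, 2 behind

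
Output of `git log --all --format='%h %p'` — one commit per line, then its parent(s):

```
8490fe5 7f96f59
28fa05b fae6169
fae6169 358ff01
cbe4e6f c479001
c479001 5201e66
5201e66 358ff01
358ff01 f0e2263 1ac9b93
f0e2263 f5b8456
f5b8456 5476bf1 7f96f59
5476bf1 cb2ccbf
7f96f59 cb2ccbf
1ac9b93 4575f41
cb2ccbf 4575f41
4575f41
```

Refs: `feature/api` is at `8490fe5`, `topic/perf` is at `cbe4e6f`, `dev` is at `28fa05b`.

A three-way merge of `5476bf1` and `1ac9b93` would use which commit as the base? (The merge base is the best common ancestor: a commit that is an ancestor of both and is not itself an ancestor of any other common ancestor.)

Ancestors of 5476bf1: {4575f41, 5476bf1, cb2ccbf}.
Ancestors of 1ac9b93: {1ac9b93, 4575f41}.
Common ancestors: {4575f41}.
The only common ancestor is 4575f41, so it is the merge base.

4575f41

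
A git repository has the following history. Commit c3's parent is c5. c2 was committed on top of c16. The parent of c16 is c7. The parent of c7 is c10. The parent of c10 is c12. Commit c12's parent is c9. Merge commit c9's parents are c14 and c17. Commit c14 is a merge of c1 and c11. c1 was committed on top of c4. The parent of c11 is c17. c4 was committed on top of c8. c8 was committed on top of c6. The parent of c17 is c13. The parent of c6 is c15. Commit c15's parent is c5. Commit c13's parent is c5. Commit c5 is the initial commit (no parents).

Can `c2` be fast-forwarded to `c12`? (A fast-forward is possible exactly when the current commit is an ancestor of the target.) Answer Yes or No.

No

A fast-forward from c2 to c12 is possible iff c2 is an ancestor of c12.
Ancestors of c12: {c1, c11, c12, c13, c14, c15, c17, c4, c5, c6, c8, c9}.
c2 is not among them, so fast-forward is not possible.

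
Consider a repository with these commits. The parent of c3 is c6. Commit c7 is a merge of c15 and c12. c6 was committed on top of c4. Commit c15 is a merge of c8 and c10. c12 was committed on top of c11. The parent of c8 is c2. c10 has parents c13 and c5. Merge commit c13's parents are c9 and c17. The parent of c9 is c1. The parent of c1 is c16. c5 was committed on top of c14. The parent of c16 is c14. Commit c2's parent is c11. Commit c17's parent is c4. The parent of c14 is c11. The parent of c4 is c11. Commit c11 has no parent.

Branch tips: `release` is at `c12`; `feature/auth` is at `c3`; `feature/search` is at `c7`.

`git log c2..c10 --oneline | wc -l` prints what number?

Reachable from c10: {c1, c10, c11, c13, c14, c16, c17, c4, c5, c9}.
Reachable from c2: {c11, c2}.
In c10's history but not c2's: {c1, c10, c13, c14, c16, c17, c4, c5, c9} — 9 commits.

9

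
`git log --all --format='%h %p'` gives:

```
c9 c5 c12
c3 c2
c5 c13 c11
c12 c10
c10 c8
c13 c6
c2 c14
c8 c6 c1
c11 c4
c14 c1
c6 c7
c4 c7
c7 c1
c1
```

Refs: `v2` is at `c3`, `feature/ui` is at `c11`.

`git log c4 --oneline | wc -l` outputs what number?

Walking parent pointers from c4: reachable set = {c1, c4, c7}.
That is 3 commits.

3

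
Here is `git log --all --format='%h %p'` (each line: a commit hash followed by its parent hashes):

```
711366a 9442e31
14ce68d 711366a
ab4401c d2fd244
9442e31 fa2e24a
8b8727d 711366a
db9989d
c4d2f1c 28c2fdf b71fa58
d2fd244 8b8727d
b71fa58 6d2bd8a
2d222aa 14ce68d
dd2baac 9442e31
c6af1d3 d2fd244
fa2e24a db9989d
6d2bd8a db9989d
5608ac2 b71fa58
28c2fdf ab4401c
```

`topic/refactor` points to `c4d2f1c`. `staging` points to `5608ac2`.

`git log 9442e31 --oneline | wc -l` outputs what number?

3

Walking parent pointers from 9442e31: reachable set = {9442e31, db9989d, fa2e24a}.
That is 3 commits.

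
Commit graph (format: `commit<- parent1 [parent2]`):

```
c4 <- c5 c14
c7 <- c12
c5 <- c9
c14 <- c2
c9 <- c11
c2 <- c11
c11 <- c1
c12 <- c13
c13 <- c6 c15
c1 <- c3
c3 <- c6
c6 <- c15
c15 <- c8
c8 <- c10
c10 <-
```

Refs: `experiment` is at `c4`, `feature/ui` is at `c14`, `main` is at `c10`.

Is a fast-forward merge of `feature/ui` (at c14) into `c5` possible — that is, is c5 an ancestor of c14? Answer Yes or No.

A fast-forward from c5 to c14 is possible iff c5 is an ancestor of c14.
Ancestors of c14: {c1, c10, c11, c14, c15, c2, c3, c6, c8}.
c5 is not among them, so fast-forward is not possible.

No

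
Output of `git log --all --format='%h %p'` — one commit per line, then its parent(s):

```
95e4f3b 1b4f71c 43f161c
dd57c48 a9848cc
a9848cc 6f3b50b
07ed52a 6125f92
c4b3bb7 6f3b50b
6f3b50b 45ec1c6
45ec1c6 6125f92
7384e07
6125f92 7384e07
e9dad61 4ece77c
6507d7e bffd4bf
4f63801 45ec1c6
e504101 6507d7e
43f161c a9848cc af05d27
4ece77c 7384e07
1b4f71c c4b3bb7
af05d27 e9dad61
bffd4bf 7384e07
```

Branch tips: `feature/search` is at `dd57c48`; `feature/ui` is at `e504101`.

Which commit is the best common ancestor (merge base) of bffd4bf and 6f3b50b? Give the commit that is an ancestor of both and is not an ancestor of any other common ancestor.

7384e07

Ancestors of bffd4bf: {7384e07, bffd4bf}.
Ancestors of 6f3b50b: {45ec1c6, 6125f92, 6f3b50b, 7384e07}.
Common ancestors: {7384e07}.
The only common ancestor is 7384e07, so it is the merge base.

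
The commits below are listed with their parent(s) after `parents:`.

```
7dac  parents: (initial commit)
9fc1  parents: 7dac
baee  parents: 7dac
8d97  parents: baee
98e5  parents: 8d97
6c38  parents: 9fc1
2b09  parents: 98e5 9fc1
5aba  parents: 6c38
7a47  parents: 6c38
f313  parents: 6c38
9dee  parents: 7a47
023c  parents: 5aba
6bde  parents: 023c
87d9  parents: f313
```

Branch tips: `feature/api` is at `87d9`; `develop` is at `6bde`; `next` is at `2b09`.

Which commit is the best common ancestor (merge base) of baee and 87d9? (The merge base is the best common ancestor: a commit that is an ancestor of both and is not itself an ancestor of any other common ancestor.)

Ancestors of baee: {7dac, baee}.
Ancestors of 87d9: {6c38, 7dac, 87d9, 9fc1, f313}.
Common ancestors: {7dac}.
The only common ancestor is 7dac, so it is the merge base.

7dac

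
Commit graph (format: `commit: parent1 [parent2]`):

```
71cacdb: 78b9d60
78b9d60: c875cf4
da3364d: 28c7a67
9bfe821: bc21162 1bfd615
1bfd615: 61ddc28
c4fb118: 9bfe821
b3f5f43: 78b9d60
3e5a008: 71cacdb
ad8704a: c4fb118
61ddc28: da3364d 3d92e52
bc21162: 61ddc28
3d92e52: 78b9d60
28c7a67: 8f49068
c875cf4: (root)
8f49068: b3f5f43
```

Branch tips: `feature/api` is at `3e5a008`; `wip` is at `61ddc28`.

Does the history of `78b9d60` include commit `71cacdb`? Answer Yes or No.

No

Ancestors of 78b9d60: {78b9d60, c875cf4}.
71cacdb is not in that set, so it is not an ancestor of 78b9d60.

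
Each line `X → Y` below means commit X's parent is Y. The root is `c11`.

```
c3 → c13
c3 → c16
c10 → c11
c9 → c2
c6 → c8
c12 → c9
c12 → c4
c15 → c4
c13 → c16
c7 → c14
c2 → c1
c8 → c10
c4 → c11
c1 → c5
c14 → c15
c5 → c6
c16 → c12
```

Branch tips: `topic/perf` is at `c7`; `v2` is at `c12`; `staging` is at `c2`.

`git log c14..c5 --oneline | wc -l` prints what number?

Reachable from c5: {c10, c11, c5, c6, c8}.
Reachable from c14: {c11, c14, c15, c4}.
In c5's history but not c14's: {c10, c5, c6, c8} — 4 commits.

4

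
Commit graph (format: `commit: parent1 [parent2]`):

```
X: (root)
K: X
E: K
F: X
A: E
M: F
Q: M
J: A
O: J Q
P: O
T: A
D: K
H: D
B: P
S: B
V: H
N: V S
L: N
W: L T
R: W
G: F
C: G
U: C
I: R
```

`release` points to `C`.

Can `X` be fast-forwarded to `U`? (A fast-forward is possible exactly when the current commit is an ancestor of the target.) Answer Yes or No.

Yes

A fast-forward from X to U is possible iff X is an ancestor of U.
Ancestors of U: {C, F, G, U, X}.
X is among them, so fast-forward is possible.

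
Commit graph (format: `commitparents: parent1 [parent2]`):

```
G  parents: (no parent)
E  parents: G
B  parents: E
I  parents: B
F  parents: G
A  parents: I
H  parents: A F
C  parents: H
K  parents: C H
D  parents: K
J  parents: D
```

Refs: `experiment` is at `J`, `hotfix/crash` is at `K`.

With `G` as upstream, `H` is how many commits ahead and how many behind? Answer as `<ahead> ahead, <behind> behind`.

Reachable from H: {A, B, E, F, G, H, I}.
Reachable from G: {G}.
Only in H's history (ahead): {A, B, E, F, H, I} — 6.
Only in G's history (behind): {} — 0.

6 ahead, 0 behind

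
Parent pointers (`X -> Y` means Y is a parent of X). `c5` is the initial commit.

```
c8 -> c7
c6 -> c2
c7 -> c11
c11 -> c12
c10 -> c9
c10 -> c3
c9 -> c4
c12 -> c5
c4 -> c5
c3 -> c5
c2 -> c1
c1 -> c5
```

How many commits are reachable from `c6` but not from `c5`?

3

Reachable from c6: {c1, c2, c5, c6}.
Reachable from c5: {c5}.
In c6's history but not c5's: {c1, c2, c6} — 3 commits.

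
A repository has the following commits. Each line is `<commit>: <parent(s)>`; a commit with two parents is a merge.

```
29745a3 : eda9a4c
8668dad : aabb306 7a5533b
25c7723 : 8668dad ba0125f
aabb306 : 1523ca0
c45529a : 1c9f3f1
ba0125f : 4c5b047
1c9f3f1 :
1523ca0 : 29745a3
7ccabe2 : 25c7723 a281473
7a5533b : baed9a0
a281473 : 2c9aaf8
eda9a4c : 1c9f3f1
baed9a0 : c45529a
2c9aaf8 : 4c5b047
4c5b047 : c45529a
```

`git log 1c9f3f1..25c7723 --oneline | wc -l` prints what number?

11

Reachable from 25c7723: {1523ca0, 1c9f3f1, 25c7723, 29745a3, 4c5b047, 7a5533b, 8668dad, aabb306, ba0125f, baed9a0, c45529a, eda9a4c}.
Reachable from 1c9f3f1: {1c9f3f1}.
In 25c7723's history but not 1c9f3f1's: {1523ca0, 25c7723, 29745a3, 4c5b047, 7a5533b, 8668dad, aabb306, ba0125f, baed9a0, c45529a, eda9a4c} — 11 commits.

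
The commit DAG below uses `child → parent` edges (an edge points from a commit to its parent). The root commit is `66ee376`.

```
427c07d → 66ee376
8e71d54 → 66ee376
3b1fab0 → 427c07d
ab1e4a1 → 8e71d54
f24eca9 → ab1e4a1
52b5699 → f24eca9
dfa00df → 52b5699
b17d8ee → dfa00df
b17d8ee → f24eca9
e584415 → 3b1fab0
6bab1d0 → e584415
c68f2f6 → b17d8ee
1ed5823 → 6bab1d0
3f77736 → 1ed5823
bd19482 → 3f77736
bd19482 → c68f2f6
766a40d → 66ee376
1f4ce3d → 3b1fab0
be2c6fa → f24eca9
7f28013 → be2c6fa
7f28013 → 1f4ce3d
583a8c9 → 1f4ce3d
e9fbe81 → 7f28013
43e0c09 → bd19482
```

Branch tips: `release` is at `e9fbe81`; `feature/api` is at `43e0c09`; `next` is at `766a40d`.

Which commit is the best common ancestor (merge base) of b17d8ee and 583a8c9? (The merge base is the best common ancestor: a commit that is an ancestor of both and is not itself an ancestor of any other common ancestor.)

66ee376

Ancestors of b17d8ee: {52b5699, 66ee376, 8e71d54, ab1e4a1, b17d8ee, dfa00df, f24eca9}.
Ancestors of 583a8c9: {1f4ce3d, 3b1fab0, 427c07d, 583a8c9, 66ee376}.
Common ancestors: {66ee376}.
The only common ancestor is 66ee376, so it is the merge base.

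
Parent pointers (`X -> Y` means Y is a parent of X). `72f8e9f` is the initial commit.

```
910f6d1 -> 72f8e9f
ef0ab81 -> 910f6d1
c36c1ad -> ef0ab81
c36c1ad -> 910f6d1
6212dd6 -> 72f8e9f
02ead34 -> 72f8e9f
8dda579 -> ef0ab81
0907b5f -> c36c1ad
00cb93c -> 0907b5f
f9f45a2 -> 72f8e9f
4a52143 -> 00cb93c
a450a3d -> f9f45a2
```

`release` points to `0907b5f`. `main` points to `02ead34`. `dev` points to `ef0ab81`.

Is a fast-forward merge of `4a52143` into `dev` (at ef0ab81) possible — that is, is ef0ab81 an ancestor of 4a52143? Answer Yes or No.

Yes

A fast-forward from ef0ab81 to 4a52143 is possible iff ef0ab81 is an ancestor of 4a52143.
Ancestors of 4a52143: {00cb93c, 0907b5f, 4a52143, 72f8e9f, 910f6d1, c36c1ad, ef0ab81}.
ef0ab81 is among them, so fast-forward is possible.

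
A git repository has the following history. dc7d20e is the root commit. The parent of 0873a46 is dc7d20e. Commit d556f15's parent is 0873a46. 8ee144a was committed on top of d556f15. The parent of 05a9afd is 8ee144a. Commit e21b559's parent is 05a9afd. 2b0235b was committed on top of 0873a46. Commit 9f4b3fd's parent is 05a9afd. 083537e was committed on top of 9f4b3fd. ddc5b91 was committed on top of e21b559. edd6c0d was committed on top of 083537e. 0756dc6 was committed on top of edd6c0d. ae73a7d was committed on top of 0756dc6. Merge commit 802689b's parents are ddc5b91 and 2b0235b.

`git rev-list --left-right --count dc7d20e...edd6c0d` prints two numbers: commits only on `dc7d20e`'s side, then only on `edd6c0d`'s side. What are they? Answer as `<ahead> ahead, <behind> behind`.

0 ahead, 7 behind

Reachable from dc7d20e: {dc7d20e}.
Reachable from edd6c0d: {05a9afd, 083537e, 0873a46, 8ee144a, 9f4b3fd, d556f15, dc7d20e, edd6c0d}.
Only in dc7d20e's history (ahead): {} — 0.
Only in edd6c0d's history (behind): {05a9afd, 083537e, 0873a46, 8ee144a, 9f4b3fd, d556f15, edd6c0d} — 7.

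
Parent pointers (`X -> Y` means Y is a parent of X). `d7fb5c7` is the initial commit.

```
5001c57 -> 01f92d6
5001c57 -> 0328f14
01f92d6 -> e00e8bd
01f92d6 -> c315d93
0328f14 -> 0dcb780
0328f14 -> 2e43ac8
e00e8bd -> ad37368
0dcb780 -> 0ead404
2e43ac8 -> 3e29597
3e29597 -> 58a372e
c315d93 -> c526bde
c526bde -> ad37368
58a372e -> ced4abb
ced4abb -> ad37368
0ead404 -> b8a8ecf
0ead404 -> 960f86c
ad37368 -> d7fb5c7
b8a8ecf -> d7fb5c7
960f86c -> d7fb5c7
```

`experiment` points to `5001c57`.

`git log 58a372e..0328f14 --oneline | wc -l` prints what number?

7

Reachable from 0328f14: {0328f14, 0dcb780, 0ead404, 2e43ac8, 3e29597, 58a372e, 960f86c, ad37368, b8a8ecf, ced4abb, d7fb5c7}.
Reachable from 58a372e: {58a372e, ad37368, ced4abb, d7fb5c7}.
In 0328f14's history but not 58a372e's: {0328f14, 0dcb780, 0ead404, 2e43ac8, 3e29597, 960f86c, b8a8ecf} — 7 commits.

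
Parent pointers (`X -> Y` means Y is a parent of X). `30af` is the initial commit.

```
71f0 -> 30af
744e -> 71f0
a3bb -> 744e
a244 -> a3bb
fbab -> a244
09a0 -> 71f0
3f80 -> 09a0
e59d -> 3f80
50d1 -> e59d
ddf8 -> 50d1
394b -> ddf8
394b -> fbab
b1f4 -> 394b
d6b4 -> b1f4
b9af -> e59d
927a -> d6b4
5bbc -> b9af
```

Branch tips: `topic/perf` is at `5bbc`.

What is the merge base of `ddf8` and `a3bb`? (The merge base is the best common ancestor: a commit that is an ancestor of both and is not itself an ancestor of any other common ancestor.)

Ancestors of ddf8: {09a0, 30af, 3f80, 50d1, 71f0, ddf8, e59d}.
Ancestors of a3bb: {30af, 71f0, 744e, a3bb}.
Common ancestors: {30af, 71f0}.
Among these, 71f0 is not an ancestor of any other common ancestor — it is the merge base.

71f0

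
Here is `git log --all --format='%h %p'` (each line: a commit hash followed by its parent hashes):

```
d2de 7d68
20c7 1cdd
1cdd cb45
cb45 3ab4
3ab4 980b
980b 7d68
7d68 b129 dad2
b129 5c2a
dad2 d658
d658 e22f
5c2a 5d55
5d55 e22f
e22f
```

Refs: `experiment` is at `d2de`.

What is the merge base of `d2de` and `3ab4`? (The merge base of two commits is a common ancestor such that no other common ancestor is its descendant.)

7d68

Ancestors of d2de: {5c2a, 5d55, 7d68, b129, d2de, d658, dad2, e22f}.
Ancestors of 3ab4: {3ab4, 5c2a, 5d55, 7d68, 980b, b129, d658, dad2, e22f}.
Common ancestors: {5c2a, 5d55, 7d68, b129, d658, dad2, e22f}.
Among these, 7d68 is not an ancestor of any other common ancestor — it is the merge base.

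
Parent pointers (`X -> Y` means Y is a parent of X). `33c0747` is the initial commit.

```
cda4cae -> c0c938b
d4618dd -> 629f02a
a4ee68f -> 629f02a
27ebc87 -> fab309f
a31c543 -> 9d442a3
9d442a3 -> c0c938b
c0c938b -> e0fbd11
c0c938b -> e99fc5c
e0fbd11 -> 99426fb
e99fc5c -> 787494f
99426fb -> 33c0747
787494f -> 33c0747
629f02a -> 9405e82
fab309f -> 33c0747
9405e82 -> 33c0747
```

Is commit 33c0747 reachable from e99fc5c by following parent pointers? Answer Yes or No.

Ancestors of e99fc5c (commits reachable by following parents): {33c0747, 787494f, e99fc5c}.
33c0747 is in that set, so it is an ancestor of e99fc5c.

Yes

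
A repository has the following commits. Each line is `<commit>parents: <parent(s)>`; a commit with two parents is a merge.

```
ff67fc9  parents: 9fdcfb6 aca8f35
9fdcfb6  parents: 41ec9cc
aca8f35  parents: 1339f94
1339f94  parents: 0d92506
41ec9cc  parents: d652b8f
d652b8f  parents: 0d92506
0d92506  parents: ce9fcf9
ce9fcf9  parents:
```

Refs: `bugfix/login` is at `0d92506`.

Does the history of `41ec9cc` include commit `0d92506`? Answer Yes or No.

Ancestors of 41ec9cc (commits reachable by following parents): {0d92506, 41ec9cc, ce9fcf9, d652b8f}.
0d92506 is in that set, so it is an ancestor of 41ec9cc.

Yes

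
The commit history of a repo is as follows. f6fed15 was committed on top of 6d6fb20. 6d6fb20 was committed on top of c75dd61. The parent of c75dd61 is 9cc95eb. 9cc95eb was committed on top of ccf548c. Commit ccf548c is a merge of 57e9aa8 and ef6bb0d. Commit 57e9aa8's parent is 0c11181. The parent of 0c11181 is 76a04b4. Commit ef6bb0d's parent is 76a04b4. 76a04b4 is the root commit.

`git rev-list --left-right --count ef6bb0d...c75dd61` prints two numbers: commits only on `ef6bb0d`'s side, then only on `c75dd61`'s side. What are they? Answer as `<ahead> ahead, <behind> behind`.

0 ahead, 5 behind

Reachable from ef6bb0d: {76a04b4, ef6bb0d}.
Reachable from c75dd61: {0c11181, 57e9aa8, 76a04b4, 9cc95eb, c75dd61, ccf548c, ef6bb0d}.
Only in ef6bb0d's history (ahead): {} — 0.
Only in c75dd61's history (behind): {0c11181, 57e9aa8, 9cc95eb, c75dd61, ccf548c} — 5.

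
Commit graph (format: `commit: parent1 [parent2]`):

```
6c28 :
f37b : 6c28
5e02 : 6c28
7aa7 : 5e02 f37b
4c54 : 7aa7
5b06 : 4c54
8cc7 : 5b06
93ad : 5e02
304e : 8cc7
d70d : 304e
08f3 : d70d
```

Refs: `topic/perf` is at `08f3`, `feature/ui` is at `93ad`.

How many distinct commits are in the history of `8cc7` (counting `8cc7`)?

Walking parent pointers from 8cc7: reachable set = {4c54, 5b06, 5e02, 6c28, 7aa7, 8cc7, f37b}.
That is 7 commits.

7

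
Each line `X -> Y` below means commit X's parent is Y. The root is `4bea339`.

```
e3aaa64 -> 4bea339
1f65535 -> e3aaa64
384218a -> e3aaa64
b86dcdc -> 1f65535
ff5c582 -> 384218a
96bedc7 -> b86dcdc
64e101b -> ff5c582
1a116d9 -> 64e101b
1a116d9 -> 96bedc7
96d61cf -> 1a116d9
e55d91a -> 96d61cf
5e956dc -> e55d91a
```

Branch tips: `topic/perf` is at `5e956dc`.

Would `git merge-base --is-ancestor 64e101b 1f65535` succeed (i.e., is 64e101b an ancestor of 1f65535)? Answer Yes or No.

No

Ancestors of 1f65535: {1f65535, 4bea339, e3aaa64}.
64e101b is not in that set, so it is not an ancestor of 1f65535.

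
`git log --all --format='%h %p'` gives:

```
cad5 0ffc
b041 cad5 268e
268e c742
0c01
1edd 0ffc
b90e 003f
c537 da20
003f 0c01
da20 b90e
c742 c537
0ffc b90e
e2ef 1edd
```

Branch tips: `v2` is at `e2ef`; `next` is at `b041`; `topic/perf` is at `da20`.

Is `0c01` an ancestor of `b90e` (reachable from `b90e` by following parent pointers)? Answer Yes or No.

Ancestors of b90e (commits reachable by following parents): {003f, 0c01, b90e}.
0c01 is in that set, so it is an ancestor of b90e.

Yes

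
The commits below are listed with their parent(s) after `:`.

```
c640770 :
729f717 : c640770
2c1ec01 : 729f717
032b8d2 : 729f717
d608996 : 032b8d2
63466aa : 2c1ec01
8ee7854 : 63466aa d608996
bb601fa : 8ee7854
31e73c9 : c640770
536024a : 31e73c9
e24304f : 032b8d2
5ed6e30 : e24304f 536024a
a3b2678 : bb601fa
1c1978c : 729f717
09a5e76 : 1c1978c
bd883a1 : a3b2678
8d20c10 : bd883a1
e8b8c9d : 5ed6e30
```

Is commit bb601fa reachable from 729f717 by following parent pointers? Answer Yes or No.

Ancestors of 729f717: {729f717, c640770}.
bb601fa is not in that set, so it is not an ancestor of 729f717.

No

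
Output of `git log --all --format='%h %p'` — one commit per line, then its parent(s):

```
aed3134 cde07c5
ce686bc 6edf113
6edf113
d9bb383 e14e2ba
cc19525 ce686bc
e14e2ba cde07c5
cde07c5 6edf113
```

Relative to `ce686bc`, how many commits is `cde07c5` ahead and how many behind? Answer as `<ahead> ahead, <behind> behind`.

1 ahead, 1 behind

Reachable from cde07c5: {6edf113, cde07c5}.
Reachable from ce686bc: {6edf113, ce686bc}.
Only in cde07c5's history (ahead): {cde07c5} — 1.
Only in ce686bc's history (behind): {ce686bc} — 1.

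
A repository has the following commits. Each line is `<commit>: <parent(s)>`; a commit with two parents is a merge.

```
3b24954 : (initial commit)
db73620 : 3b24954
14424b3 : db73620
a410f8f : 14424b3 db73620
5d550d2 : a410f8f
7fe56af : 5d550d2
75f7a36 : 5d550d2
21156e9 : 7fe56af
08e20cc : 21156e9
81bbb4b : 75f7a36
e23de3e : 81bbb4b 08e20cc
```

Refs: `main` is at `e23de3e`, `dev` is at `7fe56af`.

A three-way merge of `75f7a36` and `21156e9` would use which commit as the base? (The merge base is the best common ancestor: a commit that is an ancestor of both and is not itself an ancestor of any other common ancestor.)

Ancestors of 75f7a36: {14424b3, 3b24954, 5d550d2, 75f7a36, a410f8f, db73620}.
Ancestors of 21156e9: {14424b3, 21156e9, 3b24954, 5d550d2, 7fe56af, a410f8f, db73620}.
Common ancestors: {14424b3, 3b24954, 5d550d2, a410f8f, db73620}.
Among these, 5d550d2 is not an ancestor of any other common ancestor — it is the merge base.

5d550d2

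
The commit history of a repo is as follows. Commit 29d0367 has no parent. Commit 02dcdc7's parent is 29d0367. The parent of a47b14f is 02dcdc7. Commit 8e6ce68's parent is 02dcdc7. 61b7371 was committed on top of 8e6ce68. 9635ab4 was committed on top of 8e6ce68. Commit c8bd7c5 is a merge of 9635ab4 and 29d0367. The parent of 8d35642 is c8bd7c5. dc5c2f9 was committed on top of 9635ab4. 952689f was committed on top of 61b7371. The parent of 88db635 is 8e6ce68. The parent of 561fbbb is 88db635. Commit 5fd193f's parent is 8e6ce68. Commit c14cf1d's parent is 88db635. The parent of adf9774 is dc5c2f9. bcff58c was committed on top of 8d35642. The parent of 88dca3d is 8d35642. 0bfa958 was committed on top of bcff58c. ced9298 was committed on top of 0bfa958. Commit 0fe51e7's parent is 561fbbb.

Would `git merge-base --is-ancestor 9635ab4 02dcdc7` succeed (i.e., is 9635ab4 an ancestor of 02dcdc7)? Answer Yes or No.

No

Ancestors of 02dcdc7: {02dcdc7, 29d0367}.
9635ab4 is not in that set, so it is not an ancestor of 02dcdc7.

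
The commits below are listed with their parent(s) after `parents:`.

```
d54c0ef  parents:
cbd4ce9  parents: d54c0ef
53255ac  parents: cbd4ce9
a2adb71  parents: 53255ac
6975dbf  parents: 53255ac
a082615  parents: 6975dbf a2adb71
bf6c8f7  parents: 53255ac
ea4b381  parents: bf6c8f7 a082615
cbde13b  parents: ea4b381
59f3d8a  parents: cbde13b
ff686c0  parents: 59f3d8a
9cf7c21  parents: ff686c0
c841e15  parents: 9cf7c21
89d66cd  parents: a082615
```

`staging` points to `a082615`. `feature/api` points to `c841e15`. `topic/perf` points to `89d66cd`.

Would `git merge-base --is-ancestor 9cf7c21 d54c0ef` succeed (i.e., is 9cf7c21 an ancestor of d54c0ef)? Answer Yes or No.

No

Ancestors of d54c0ef: {d54c0ef}.
9cf7c21 is not in that set, so it is not an ancestor of d54c0ef.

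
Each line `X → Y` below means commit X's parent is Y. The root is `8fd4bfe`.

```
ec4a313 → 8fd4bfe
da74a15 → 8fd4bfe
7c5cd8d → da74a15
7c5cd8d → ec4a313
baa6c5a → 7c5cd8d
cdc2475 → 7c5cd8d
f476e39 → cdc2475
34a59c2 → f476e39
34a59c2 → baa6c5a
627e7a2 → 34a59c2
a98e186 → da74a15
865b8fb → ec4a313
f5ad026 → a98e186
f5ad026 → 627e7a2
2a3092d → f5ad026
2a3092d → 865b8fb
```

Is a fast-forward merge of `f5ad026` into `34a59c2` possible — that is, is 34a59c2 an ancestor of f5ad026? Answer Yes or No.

Yes

A fast-forward from 34a59c2 to f5ad026 is possible iff 34a59c2 is an ancestor of f5ad026.
Ancestors of f5ad026: {34a59c2, 627e7a2, 7c5cd8d, 8fd4bfe, a98e186, baa6c5a, cdc2475, da74a15, ec4a313, f476e39, f5ad026}.
34a59c2 is among them, so fast-forward is possible.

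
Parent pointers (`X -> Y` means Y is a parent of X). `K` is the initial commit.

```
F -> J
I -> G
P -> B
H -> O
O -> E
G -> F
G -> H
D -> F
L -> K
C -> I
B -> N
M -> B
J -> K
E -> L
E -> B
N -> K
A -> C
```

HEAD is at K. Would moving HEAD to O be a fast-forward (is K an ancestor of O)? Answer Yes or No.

A fast-forward from K to O is possible iff K is an ancestor of O.
Ancestors of O: {B, E, K, L, N, O}.
K is among them, so fast-forward is possible.

Yes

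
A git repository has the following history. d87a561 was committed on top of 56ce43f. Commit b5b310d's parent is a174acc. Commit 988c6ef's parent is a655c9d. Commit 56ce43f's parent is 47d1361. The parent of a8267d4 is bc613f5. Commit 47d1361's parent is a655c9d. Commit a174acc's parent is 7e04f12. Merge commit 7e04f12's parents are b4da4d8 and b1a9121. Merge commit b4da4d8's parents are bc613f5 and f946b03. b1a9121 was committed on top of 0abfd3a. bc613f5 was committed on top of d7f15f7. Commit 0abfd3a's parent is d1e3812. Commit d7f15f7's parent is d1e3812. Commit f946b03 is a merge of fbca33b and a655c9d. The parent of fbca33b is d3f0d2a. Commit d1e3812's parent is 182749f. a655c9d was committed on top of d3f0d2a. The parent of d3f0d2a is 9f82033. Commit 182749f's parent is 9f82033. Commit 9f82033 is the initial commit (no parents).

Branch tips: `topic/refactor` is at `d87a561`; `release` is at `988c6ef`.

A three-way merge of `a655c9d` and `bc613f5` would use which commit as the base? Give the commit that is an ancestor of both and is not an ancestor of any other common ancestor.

Ancestors of a655c9d: {9f82033, a655c9d, d3f0d2a}.
Ancestors of bc613f5: {182749f, 9f82033, bc613f5, d1e3812, d7f15f7}.
Common ancestors: {9f82033}.
The only common ancestor is 9f82033, so it is the merge base.

9f82033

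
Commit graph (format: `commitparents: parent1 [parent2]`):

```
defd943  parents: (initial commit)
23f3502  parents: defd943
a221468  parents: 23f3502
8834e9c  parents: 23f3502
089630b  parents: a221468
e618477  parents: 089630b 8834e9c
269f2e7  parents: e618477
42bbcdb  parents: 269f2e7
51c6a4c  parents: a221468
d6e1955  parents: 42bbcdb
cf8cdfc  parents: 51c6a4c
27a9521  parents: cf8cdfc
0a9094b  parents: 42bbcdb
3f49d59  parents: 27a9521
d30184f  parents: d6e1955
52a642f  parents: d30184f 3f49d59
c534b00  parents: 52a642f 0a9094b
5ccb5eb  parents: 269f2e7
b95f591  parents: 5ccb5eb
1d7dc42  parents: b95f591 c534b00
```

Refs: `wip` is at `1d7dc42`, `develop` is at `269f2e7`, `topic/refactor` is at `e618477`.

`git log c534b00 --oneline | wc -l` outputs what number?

Walking parent pointers from c534b00: reachable set = {089630b, 0a9094b, 23f3502, 269f2e7, 27a9521, 3f49d59, 42bbcdb, 51c6a4c, 52a642f, 8834e9c, a221468, c534b00, cf8cdfc, d30184f, d6e1955, defd943, e618477}.
That is 17 commits.

17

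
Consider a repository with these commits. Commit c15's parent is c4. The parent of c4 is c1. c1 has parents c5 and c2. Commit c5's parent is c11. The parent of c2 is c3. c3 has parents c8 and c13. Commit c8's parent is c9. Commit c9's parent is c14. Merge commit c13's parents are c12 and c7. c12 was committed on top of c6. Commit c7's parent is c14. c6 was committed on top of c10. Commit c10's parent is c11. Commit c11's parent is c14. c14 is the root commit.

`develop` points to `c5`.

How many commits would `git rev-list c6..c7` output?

Reachable from c7: {c14, c7}.
Reachable from c6: {c10, c11, c14, c6}.
In c7's history but not c6's: {c7} — 1 commit.

1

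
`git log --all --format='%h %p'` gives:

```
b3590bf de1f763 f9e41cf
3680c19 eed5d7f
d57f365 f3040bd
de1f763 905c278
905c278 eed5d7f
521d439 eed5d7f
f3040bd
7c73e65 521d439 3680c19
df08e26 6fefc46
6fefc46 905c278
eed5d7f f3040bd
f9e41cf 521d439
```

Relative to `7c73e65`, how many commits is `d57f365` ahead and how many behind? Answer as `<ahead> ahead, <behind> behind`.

1 ahead, 4 behind

Reachable from d57f365: {d57f365, f3040bd}.
Reachable from 7c73e65: {3680c19, 521d439, 7c73e65, eed5d7f, f3040bd}.
Only in d57f365's history (ahead): {d57f365} — 1.
Only in 7c73e65's history (behind): {3680c19, 521d439, 7c73e65, eed5d7f} — 4.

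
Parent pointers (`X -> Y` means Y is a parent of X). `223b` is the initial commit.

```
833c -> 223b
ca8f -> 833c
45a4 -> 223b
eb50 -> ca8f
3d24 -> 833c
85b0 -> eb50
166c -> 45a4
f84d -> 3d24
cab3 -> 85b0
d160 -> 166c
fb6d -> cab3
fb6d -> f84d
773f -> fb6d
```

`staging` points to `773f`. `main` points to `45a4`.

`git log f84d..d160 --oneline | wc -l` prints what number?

Reachable from d160: {166c, 223b, 45a4, d160}.
Reachable from f84d: {223b, 3d24, 833c, f84d}.
In d160's history but not f84d's: {166c, 45a4, d160} — 3 commits.

3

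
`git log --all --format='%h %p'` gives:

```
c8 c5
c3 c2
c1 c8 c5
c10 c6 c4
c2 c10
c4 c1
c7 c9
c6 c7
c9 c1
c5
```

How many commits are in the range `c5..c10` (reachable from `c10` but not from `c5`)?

7

Reachable from c10: {c1, c10, c4, c5, c6, c7, c8, c9}.
Reachable from c5: {c5}.
In c10's history but not c5's: {c1, c10, c4, c6, c7, c8, c9} — 7 commits.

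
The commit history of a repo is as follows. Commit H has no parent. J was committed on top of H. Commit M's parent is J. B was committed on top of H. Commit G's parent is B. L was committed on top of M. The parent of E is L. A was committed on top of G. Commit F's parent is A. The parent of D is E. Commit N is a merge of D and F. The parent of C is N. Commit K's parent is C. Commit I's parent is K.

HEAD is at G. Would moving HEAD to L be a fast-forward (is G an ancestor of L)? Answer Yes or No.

A fast-forward from G to L is possible iff G is an ancestor of L.
Ancestors of L: {H, J, L, M}.
G is not among them, so fast-forward is not possible.

No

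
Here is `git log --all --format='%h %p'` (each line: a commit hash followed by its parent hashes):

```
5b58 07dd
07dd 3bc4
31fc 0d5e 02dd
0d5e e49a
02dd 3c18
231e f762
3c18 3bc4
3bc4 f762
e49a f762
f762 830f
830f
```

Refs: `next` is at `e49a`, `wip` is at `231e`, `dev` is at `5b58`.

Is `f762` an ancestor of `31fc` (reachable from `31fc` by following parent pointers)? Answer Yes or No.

Ancestors of 31fc (commits reachable by following parents): {02dd, 0d5e, 31fc, 3bc4, 3c18, 830f, e49a, f762}.
f762 is in that set, so it is an ancestor of 31fc.

Yes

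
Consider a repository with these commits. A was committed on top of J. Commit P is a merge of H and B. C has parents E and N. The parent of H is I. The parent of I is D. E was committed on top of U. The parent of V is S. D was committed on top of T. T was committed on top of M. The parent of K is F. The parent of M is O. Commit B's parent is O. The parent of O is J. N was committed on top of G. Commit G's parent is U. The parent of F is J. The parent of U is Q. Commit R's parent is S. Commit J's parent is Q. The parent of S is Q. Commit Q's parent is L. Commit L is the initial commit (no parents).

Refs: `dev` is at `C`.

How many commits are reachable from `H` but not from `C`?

7

Reachable from H: {D, H, I, J, L, M, O, Q, T}.
Reachable from C: {C, E, G, L, N, Q, U}.
In H's history but not C's: {D, H, I, J, M, O, T} — 7 commits.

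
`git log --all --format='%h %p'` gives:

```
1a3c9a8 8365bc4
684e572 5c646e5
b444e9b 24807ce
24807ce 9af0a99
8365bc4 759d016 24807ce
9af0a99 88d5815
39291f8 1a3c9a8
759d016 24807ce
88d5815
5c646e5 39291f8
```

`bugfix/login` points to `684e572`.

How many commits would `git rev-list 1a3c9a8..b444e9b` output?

Reachable from b444e9b: {24807ce, 88d5815, 9af0a99, b444e9b}.
Reachable from 1a3c9a8: {1a3c9a8, 24807ce, 759d016, 8365bc4, 88d5815, 9af0a99}.
In b444e9b's history but not 1a3c9a8's: {b444e9b} — 1 commit.

1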